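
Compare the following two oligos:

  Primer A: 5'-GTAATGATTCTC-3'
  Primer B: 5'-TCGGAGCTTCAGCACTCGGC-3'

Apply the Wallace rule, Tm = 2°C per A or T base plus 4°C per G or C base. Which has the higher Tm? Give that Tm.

Primer B, 66°C

Primer A: A+T=8, G+C=4 → Tm = 2(8)+4(4) = 32°C
Primer B: A+T=7, G+C=13 → Tm = 2(7)+4(13) = 66°C
32°C vs 66°C → primer B is higher.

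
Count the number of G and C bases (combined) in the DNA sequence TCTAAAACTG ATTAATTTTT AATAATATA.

A=13, C=2, G=1, T=13
Total G or C: 1 + 2 = 3

3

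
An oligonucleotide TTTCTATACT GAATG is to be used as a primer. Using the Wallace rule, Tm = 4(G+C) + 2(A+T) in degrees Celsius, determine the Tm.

C=2, G=2, A=4, T=7
So N_AT = 11 and N_GC = 4.
Tm = 2×11 + 4×4 = 38°C

38°C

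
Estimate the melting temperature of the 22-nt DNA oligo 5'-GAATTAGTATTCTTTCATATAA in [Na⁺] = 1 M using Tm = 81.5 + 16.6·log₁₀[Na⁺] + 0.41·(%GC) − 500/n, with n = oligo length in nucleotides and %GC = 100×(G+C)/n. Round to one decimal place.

Length n = 22. Base counts: A=8, C=2, T=10, G=2
G+C = 4, so %GC = 4/22 × 100 = 18.182%
Salt term: 16.6 × (0) = 0
GC term: 0.41 × 18.182 = 7.455; length term: −500/22 = −22.727
Tm = 81.5 + (0) + 7.455 − 22.727 = 66.228 → 66.2°C

66.2°C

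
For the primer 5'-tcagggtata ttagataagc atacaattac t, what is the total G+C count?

Base counts: T=10, C=4, G=5, A=12
G+C = 5 + 4 = 9

9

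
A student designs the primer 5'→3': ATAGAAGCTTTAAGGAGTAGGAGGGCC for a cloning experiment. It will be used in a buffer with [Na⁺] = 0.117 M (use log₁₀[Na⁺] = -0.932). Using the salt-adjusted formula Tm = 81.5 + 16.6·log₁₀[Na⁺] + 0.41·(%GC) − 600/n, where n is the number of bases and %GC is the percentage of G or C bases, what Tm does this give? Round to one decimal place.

Length n = 27. Base counts: T=5, A=9, G=10, C=3
G+C = 13, so %GC = 13/27 × 100 = 48.148%
Salt term: 16.6 × (-0.932) = -15.471
GC term: 0.41 × 48.148 = 19.741; length term: −600/27 = −22.222
Tm = 81.5 + (-15.471) + 19.741 − 22.222 = 63.548 → 63.5°C

63.5°C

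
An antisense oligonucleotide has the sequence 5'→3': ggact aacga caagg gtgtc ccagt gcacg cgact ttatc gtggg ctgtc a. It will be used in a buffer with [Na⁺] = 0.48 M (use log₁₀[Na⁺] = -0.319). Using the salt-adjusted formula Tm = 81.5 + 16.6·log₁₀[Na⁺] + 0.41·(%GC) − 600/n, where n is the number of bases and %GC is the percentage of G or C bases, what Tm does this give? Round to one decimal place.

Length n = 51. Base counts: C=13, G=16, T=11, A=11
G+C = 29, so %GC = 29/51 × 100 = 56.863%
Salt term: 16.6 × (-0.319) = -5.295
GC term: 0.41 × 56.863 = 23.314; length term: −600/51 = −11.765
Tm = 81.5 + (-5.295) + 23.314 − 11.765 = 87.754 → 87.8°C

87.8°C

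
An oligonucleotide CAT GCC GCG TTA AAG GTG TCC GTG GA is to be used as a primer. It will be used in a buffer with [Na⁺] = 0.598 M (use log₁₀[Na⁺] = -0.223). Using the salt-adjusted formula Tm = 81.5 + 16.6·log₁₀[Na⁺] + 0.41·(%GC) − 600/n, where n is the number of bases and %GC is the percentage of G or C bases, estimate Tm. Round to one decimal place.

Length n = 26. G=9, C=6, A=5, T=6
G+C = 15, so %GC = 15/26 × 100 = 57.692%
Salt term: 16.6 × (-0.223) = -3.702
GC term: 0.41 × 57.692 = 23.654; length term: −600/26 = −23.077
Tm = 81.5 + (-3.702) + 23.654 − 23.077 = 78.375 → 78.4°C

78.4°C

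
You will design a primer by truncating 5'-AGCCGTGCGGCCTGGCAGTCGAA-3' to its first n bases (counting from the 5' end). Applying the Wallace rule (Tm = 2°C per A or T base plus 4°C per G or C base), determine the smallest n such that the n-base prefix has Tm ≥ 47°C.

First 13 bases: AGCCGTGCGGCCT → Tm = 46°C (< 47°C)
First 14 bases: AGCCGTGCGGCCTG → Tm = 50°C (≥ 47°C)
Since every base adds ≥2°C, Tm only increases with n, so the threshold is first crossed at n = 14.

n = 14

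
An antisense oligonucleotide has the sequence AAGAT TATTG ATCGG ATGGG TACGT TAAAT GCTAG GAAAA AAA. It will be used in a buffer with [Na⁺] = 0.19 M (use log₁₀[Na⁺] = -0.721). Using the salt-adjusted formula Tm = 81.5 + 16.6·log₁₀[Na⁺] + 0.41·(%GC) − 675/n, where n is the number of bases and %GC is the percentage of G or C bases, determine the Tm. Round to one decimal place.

67.2°C

Length n = 43. C=3, G=11, A=18, T=11
G+C = 14, so %GC = 14/43 × 100 = 32.558%
Salt term: 16.6 × (-0.721) = -11.969
GC term: 0.41 × 32.558 = 13.349; length term: −675/43 = −15.698
Tm = 81.5 + (-11.969) + 13.349 − 15.698 = 67.182 → 67.2°C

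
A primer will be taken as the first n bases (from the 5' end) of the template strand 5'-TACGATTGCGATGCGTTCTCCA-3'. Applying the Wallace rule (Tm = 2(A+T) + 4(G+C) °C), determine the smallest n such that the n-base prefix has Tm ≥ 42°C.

n = 14

First 13 bases: TACGATTGCGATG → Tm = 38°C (< 42°C)
First 14 bases: TACGATTGCGATGC → Tm = 42°C (≥ 42°C)
Each additional base adds 2°C (A/T) or 4°C (G/C), so Tm is non-decreasing in n; n = 14 is the first length to reach 42°C.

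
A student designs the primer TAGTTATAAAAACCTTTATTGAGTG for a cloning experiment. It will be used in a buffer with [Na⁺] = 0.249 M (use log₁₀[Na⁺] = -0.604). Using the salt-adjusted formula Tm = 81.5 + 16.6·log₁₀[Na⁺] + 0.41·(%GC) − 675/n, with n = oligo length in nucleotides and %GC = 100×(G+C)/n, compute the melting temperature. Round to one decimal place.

Length n = 25. Scanning the sequence gives G=4, T=10, A=9, C=2.
G+C = 6, so %GC = 6/25 × 100 = 24%
Salt term: 16.6 × (-0.604) = -10.026
GC term: 0.41 × 24 = 9.84; length term: −675/25 = −27
Tm = 81.5 + (-10.026) + 9.84 − 27 = 54.314 → 54.3°C

54.3°C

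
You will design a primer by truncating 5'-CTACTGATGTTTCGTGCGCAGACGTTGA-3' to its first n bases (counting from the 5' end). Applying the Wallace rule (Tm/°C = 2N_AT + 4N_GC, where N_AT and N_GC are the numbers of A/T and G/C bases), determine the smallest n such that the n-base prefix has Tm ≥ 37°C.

First 13 bases: CTACTGATGTTTC → Tm = 36°C (< 37°C)
First 14 bases: CTACTGATGTTTCG → Tm = 40°C (≥ 37°C)
Since every base adds ≥2°C, Tm only increases with n, so the threshold is first crossed at n = 14.

n = 14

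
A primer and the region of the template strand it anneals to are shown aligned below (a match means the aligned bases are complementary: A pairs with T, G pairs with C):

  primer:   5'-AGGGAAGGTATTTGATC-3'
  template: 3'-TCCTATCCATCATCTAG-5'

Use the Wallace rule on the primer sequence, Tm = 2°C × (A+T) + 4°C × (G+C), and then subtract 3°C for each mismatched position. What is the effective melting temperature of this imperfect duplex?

36°C

Primer base counts: A=5, T=5, G=6, C=1 → A+T=10, G+C=7
Perfect-match Tm = 2(10) + 4(7) = 20 + 28 = 48°C
Mismatches (positions where the bases are not complementary): 4 (at positions 4, 5, 11, 13)
Effective Tm = 48 − 4×3 = 48 − 12 = 36°C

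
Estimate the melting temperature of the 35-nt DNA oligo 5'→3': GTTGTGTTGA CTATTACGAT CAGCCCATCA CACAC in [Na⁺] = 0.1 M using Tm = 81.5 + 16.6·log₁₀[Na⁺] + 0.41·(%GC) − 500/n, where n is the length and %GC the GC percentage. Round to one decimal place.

Length n = 35. A=9, T=10, G=6, C=10
G+C = 16, so %GC = 16/35 × 100 = 45.714%
Salt term: 16.6 × (-1) = -16.6
GC term: 0.41 × 45.714 = 18.743; length term: −500/35 = −14.286
Tm = 81.5 + (-16.6) + 18.743 − 14.286 = 69.357 → 69.4°C

69.4°C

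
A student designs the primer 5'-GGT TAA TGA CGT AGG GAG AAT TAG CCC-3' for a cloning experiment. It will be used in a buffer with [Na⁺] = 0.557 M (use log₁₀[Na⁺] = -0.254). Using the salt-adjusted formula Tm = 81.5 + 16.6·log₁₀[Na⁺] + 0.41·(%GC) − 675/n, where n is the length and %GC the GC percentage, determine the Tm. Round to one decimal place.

72.0°C

Length n = 27. G=9, T=6, C=4, A=8
G+C = 13, so %GC = 13/27 × 100 = 48.148%
Salt term: 16.6 × (-0.254) = -4.216
GC term: 0.41 × 48.148 = 19.741; length term: −675/27 = −25
Tm = 81.5 + (-4.216) + 19.741 − 25 = 72.025 → 72.0°C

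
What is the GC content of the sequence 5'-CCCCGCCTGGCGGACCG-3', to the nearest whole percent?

Counting bases: A=1, G=6, T=1, C=9
G+C = 6 + 9 = 15 out of 17 bases
%GC = 15/17 × 100 = 88.24% ≈ 88%

88%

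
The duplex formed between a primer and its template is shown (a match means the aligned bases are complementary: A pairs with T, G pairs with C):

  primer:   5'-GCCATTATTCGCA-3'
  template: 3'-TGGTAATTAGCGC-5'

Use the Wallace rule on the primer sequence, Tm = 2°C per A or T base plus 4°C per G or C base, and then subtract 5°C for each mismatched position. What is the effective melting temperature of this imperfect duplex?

Primer base counts: A=3, T=4, G=2, C=4 → A+T=7, G+C=6
Perfect-match Tm = 2(7) + 4(6) = 14 + 24 = 38°C
Mismatches (positions where the bases are not complementary): 3 (at positions 1, 8, 13)
Effective Tm = 38 − 3×5 = 38 − 15 = 23°C

23°C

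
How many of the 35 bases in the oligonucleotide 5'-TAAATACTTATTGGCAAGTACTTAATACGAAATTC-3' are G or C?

9

Counting bases: T=12, A=14, G=4, C=5
G+C = 4 + 5 = 9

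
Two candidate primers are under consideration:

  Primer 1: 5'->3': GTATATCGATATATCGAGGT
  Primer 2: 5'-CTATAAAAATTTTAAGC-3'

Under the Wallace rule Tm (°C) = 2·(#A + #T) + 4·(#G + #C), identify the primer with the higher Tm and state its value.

Primer 1: A+T=13, G+C=7 → Tm = 2(13)+4(7) = 54°C
Primer 2: A+T=14, G+C=3 → Tm = 2(14)+4(3) = 40°C
54°C vs 40°C → primer 1 is higher.

Primer 1, 54°C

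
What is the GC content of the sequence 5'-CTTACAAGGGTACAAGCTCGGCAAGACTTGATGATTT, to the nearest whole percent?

43%

Scanning the sequence gives C=7, A=11, T=10, G=9.
G+C = 9 + 7 = 16 out of 37 bases
%GC = 16/37 × 100 = 43.24% ≈ 43%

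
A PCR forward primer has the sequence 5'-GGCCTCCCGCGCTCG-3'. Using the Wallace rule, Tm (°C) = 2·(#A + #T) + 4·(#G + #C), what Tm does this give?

A=0, C=8, T=2, G=5
AT pairs contribute 2, GC pairs contribute 13.
Tm = 4·13 + 2·2 = 52 + 4 = 56°C

56°C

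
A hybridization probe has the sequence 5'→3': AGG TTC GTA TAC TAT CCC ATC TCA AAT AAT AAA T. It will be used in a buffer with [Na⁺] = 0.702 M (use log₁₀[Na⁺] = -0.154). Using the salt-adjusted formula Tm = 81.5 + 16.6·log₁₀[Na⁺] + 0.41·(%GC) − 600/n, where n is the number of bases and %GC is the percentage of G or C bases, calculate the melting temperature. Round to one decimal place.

Length n = 34. G=3, A=13, T=11, C=7
G+C = 10, so %GC = 10/34 × 100 = 29.412%
Salt term: 16.6 × (-0.154) = -2.556
GC term: 0.41 × 29.412 = 12.059; length term: −600/34 = −17.647
Tm = 81.5 + (-2.556) + 12.059 − 17.647 = 73.356 → 73.4°C

73.4°C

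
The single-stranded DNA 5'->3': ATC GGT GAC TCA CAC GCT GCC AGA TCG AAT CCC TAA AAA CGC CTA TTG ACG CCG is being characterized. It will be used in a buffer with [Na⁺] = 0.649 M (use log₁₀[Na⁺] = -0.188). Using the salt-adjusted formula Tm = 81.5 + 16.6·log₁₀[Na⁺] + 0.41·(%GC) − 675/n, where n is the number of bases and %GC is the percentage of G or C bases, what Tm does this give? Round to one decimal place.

87.9°C

Length n = 54. Counting bases: C=18, A=15, T=10, G=11
G+C = 29, so %GC = 29/54 × 100 = 53.704%
Salt term: 16.6 × (-0.188) = -3.121
GC term: 0.41 × 53.704 = 22.019; length term: −675/54 = −12.5
Tm = 81.5 + (-3.121) + 22.019 − 12.5 = 87.898 → 87.9°C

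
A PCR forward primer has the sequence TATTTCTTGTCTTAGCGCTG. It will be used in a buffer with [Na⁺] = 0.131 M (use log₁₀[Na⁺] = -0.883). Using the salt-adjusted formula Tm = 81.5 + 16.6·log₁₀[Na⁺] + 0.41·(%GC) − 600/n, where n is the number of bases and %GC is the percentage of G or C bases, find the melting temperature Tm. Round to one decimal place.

Length n = 20. C=4, T=10, A=2, G=4
G+C = 8, so %GC = 8/20 × 100 = 40%
Salt term: 16.6 × (-0.883) = -14.658
GC term: 0.41 × 40 = 16.4; length term: −600/20 = −30
Tm = 81.5 + (-14.658) + 16.4 − 30 = 53.242 → 53.2°C

53.2°C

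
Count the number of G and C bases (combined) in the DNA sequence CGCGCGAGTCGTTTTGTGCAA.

Scanning the sequence gives G=7, A=3, C=5, T=6.
Total G or C: 7 + 5 = 12

12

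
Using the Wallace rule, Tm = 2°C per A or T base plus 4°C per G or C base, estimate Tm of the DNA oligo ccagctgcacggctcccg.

64°C

C=9, A=2, T=2, G=5
A+T = 4, G+C = 14
Tm = 2×4 + 4×14 = 64°C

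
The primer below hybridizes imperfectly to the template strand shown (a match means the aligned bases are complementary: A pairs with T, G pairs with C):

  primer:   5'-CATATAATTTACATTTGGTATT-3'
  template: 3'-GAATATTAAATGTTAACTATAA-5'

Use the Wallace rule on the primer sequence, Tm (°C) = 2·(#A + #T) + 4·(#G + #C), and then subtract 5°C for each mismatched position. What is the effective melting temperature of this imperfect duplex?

37°C

Primer base counts: A=7, T=11, G=2, C=2 → A+T=18, G+C=4
Perfect-match Tm = 2(18) + 4(4) = 36 + 16 = 52°C
Mismatches (positions where the bases are not complementary): 3 (at positions 2, 14, 18)
Effective Tm = 52 − 3×5 = 52 − 15 = 37°C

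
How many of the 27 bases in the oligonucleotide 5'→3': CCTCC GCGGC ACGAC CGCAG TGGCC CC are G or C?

Scanning the sequence gives A=3, G=8, C=14, T=2.
Total G or C: 8 + 14 = 22

22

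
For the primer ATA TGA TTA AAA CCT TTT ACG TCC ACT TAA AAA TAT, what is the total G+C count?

8

Scanning the sequence gives C=6, A=15, T=13, G=2.
G+C = 2 + 6 = 8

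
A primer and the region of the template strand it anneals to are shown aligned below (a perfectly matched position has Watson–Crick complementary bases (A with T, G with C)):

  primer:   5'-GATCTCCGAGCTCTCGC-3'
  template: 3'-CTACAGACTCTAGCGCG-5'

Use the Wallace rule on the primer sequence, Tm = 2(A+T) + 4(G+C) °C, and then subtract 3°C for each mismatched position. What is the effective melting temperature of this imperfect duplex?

Primer base counts: A=2, T=4, G=4, C=7 → A+T=6, G+C=11
Perfect-match Tm = 2(6) + 4(11) = 12 + 44 = 56°C
Mismatches (positions where the bases are not complementary): 4 (at positions 4, 7, 11, 14)
Effective Tm = 56 − 4×3 = 56 − 12 = 44°C

44°C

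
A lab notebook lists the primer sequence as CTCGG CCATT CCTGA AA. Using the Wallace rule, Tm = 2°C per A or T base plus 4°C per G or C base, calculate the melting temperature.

52°C

Base counts: G=3, T=4, C=6, A=4
So N_AT = 8 and N_GC = 9.
Tm = 4·9 + 2·8 = 36 + 16 = 52°C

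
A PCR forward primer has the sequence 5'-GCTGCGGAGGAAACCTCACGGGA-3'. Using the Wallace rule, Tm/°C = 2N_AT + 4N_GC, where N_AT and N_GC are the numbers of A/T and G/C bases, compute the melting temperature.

76°C

Base counts: A=6, G=9, T=2, C=6
A+T = 8, G+C = 15
Tm = 2×8 + 4×15 = 76°C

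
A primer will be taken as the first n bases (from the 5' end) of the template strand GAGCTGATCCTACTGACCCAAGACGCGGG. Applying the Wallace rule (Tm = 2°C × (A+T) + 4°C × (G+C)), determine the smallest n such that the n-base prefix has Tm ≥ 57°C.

First 18 bases: GAGCTGATCCTACTGACC → Tm = 56°C (< 57°C)
First 19 bases: GAGCTGATCCTACTGACCC → Tm = 60°C (≥ 57°C)
Each additional base adds 2°C (A/T) or 4°C (G/C), so Tm is non-decreasing in n; n = 19 is the first length to reach 57°C.

n = 19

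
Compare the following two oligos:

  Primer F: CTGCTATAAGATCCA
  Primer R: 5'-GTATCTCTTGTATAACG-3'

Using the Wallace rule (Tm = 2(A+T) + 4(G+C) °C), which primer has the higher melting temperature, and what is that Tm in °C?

Primer F: A+T=9, G+C=6 → Tm = 2(9)+4(6) = 42°C
Primer R: A+T=11, G+C=6 → Tm = 2(11)+4(6) = 46°C
42°C vs 46°C → primer R is higher.

Primer R, 46°C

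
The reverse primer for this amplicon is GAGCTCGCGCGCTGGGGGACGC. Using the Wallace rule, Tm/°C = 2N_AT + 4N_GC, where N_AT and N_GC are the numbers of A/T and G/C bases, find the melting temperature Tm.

80°C

Counting bases: A=2, C=7, G=11, T=2
A+T = 4, G+C = 18
Tm = 4·18 + 2·4 = 72 + 8 = 80°C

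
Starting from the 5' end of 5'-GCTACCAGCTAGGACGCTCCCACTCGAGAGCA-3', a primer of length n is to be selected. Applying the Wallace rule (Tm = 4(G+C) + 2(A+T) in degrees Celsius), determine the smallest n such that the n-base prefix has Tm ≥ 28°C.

n = 9

First 8 bases: GCTACCAG → Tm = 26°C (< 28°C)
First 9 bases: GCTACCAGC → Tm = 30°C (≥ 28°C)
Since every base adds ≥2°C, Tm only increases with n, so the threshold is first crossed at n = 9.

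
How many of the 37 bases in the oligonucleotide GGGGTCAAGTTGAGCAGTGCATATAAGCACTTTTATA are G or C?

C=5, T=11, G=10, A=11
Total G or C: 10 + 5 = 15

15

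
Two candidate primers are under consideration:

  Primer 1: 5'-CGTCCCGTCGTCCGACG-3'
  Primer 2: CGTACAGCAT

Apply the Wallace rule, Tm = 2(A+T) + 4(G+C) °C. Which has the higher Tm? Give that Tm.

Primer 1, 60°C

Primer 1: A+T=4, G+C=13 → Tm = 2(4)+4(13) = 60°C
Primer 2: A+T=5, G+C=5 → Tm = 2(5)+4(5) = 30°C
60°C vs 30°C → primer 1 is higher.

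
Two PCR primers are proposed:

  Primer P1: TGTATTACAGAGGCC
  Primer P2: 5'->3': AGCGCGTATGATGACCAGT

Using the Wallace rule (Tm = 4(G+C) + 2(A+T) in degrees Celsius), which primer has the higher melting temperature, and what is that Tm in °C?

Primer P1: A+T=8, G+C=7 → Tm = 2(8)+4(7) = 44°C
Primer P2: A+T=9, G+C=10 → Tm = 2(9)+4(10) = 58°C
44°C vs 58°C → primer P2 is higher.

Primer P2, 58°C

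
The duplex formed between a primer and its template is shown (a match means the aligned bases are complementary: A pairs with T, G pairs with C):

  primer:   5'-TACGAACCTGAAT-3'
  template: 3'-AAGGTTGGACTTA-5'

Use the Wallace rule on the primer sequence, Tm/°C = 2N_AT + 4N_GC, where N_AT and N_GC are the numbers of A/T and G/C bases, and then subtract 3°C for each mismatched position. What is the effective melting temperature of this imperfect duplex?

Primer base counts: A=5, T=3, G=2, C=3 → A+T=8, G+C=5
Perfect-match Tm = 2(8) + 4(5) = 16 + 20 = 36°C
Mismatches (positions where the bases are not complementary): 2 (at positions 2, 4)
Effective Tm = 36 − 2×3 = 36 − 6 = 30°C

30°C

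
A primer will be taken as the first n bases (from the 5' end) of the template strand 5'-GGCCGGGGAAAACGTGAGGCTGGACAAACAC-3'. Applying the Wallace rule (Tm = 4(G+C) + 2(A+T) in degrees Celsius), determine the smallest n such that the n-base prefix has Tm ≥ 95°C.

First 29 bases: GGCCGGGGAAAACGTGAGGCTGGACAAAC → Tm = 94°C (< 95°C)
First 30 bases: GGCCGGGGAAAACGTGAGGCTGGACAAACA → Tm = 96°C (≥ 95°C)
Since every base adds ≥2°C, Tm only increases with n, so the threshold is first crossed at n = 30.

n = 30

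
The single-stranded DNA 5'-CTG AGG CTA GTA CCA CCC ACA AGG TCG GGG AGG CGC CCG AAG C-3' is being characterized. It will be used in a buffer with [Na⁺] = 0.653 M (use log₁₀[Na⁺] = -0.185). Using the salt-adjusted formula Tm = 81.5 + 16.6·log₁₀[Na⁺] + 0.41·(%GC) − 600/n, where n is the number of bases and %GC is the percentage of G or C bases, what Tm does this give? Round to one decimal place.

Length n = 43. Base counts: A=10, G=15, C=14, T=4
G+C = 29, so %GC = 29/43 × 100 = 67.442%
Salt term: 16.6 × (-0.185) = -3.071
GC term: 0.41 × 67.442 = 27.651; length term: −600/43 = −13.953
Tm = 81.5 + (-3.071) + 27.651 − 13.953 = 92.127 → 92.1°C

92.1°C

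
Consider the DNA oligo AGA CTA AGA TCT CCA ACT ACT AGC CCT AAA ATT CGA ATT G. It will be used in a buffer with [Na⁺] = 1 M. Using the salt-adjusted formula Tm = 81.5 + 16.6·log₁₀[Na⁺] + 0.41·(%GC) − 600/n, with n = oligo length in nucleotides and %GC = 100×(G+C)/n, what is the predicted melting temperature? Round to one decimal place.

81.9°C

Length n = 40. Base counts: G=5, A=15, C=10, T=10
G+C = 15, so %GC = 15/40 × 100 = 37.5%
Salt term: 16.6 × (0) = 0
GC term: 0.41 × 37.5 = 15.375; length term: −600/40 = −15
Tm = 81.5 + (0) + 15.375 − 15 = 81.875 → 81.9°C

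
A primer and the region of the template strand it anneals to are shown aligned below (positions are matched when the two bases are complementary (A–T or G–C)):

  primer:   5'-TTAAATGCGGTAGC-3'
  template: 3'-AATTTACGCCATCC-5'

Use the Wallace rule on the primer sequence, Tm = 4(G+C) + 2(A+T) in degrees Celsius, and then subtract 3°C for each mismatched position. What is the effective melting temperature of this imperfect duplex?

37°C

Primer base counts: A=4, T=4, G=4, C=2 → A+T=8, G+C=6
Perfect-match Tm = 2(8) + 4(6) = 16 + 24 = 40°C
Mismatches (positions where the bases are not complementary): 1 (at position 14)
Effective Tm = 40 − 1×3 = 40 − 3 = 37°C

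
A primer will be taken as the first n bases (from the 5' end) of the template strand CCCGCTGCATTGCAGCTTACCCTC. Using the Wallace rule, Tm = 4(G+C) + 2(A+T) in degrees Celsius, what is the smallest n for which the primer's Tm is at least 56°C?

First 16 bases: CCCGCTGCATTGCAGC → Tm = 54°C (< 56°C)
First 17 bases: CCCGCTGCATTGCAGCT → Tm = 56°C (≥ 56°C)
Since every base adds ≥2°C, Tm only increases with n, so the threshold is first crossed at n = 17.

n = 17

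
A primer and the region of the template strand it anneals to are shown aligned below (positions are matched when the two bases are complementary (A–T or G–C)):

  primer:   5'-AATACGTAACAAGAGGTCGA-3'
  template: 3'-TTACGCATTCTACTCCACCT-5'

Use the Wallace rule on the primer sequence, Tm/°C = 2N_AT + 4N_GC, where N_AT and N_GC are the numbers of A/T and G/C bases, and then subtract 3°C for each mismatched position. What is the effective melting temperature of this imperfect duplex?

Primer base counts: A=9, T=3, G=5, C=3 → A+T=12, G+C=8
Perfect-match Tm = 2(12) + 4(8) = 24 + 32 = 56°C
Mismatches (positions where the bases are not complementary): 4 (at positions 4, 10, 12, 18)
Effective Tm = 56 − 4×3 = 56 − 12 = 44°C

44°C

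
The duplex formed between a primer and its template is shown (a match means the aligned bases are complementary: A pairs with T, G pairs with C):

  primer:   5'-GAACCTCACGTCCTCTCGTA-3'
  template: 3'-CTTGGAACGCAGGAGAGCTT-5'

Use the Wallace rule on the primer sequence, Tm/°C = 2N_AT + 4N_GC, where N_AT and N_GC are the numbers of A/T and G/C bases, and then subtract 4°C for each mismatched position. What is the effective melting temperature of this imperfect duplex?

Primer base counts: A=4, T=5, G=3, C=8 → A+T=9, G+C=11
Perfect-match Tm = 2(9) + 4(11) = 18 + 44 = 62°C
Mismatches (positions where the bases are not complementary): 3 (at positions 7, 8, 19)
Effective Tm = 62 − 3×4 = 62 − 12 = 50°C

50°C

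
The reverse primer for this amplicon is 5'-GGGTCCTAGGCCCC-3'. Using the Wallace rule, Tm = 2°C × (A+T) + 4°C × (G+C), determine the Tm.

50°C

Scanning the sequence gives G=5, C=6, A=1, T=2.
So N_AT = 3 and N_GC = 11.
Tm = 2×3 + 4×11 = 50°C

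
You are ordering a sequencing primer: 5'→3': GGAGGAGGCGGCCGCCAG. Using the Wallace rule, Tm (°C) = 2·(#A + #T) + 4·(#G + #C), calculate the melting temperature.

Base counts: C=5, G=10, A=3, T=0
AT pairs contribute 3, GC pairs contribute 15.
Tm = 2(3) + 4(15) = 6 + 60 = 66°C

66°C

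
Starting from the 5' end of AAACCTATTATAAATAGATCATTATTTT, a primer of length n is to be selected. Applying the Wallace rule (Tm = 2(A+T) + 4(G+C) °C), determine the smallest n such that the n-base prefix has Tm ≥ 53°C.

First 22 bases: AAACCTATTATAAATAGATCAT → Tm = 52°C (< 53°C)
First 23 bases: AAACCTATTATAAATAGATCATT → Tm = 54°C (≥ 53°C)
Since every base adds ≥2°C, Tm only increases with n, so the threshold is first crossed at n = 23.

n = 23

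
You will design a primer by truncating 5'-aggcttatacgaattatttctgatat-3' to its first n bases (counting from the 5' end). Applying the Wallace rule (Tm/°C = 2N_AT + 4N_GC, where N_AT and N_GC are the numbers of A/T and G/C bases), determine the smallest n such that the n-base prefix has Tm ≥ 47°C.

n = 19

First 18 bases: AGGCTTATACGAATTATT → Tm = 46°C (< 47°C)
First 19 bases: AGGCTTATACGAATTATTT → Tm = 48°C (≥ 47°C)
Since every base adds ≥2°C, Tm only increases with n, so the threshold is first crossed at n = 19.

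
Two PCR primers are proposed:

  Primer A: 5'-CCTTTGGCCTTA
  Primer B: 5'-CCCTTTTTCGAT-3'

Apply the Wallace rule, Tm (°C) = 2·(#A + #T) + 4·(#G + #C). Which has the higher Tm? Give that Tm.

Primer A: A+T=6, G+C=6 → Tm = 2(6)+4(6) = 36°C
Primer B: A+T=7, G+C=5 → Tm = 2(7)+4(5) = 34°C
36°C vs 34°C → primer A is higher.

Primer A, 36°C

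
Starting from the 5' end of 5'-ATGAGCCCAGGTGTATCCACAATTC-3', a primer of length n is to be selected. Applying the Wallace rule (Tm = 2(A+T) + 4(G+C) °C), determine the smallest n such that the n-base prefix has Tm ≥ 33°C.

n = 11

First 10 bases: ATGAGCCCAG → Tm = 32°C (< 33°C)
First 11 bases: ATGAGCCCAGG → Tm = 36°C (≥ 33°C)
Since every base adds ≥2°C, Tm only increases with n, so the threshold is first crossed at n = 11.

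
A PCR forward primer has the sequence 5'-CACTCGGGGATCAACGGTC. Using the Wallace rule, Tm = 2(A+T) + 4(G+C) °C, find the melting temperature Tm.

62°C

Base counts: A=4, G=6, T=3, C=6
AT pairs contribute 7, GC pairs contribute 12.
Tm = 2(7) + 4(12) = 14 + 48 = 62°C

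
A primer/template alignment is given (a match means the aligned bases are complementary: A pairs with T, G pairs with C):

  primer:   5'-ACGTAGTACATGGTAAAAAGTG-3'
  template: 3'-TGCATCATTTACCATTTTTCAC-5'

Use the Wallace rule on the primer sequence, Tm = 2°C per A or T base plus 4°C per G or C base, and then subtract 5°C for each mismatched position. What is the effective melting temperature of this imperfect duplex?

55°C

Primer base counts: A=9, T=5, G=6, C=2 → A+T=14, G+C=8
Perfect-match Tm = 2(14) + 4(8) = 28 + 32 = 60°C
Mismatches (positions where the bases are not complementary): 1 (at position 9)
Effective Tm = 60 − 1×5 = 60 − 5 = 55°C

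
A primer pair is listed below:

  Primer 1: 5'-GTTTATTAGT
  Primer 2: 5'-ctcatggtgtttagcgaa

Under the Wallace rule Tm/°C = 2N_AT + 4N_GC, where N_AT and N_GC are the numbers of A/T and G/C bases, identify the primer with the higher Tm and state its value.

Primer 2, 52°C

Primer 1: A+T=8, G+C=2 → Tm = 2(8)+4(2) = 24°C
Primer 2: A+T=10, G+C=8 → Tm = 2(10)+4(8) = 52°C
24°C vs 52°C → primer 2 is higher.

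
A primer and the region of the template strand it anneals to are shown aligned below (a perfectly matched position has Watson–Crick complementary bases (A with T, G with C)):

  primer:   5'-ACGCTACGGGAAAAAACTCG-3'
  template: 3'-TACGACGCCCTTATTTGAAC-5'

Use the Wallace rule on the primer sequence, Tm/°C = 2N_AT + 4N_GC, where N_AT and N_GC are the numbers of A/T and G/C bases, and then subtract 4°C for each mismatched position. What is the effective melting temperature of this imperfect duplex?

44°C

Primer base counts: A=8, T=2, G=5, C=5 → A+T=10, G+C=10
Perfect-match Tm = 2(10) + 4(10) = 20 + 40 = 60°C
Mismatches (positions where the bases are not complementary): 4 (at positions 2, 6, 13, 19)
Effective Tm = 60 − 4×4 = 60 − 16 = 44°C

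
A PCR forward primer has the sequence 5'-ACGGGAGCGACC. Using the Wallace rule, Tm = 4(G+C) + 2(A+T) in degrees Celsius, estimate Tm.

Counting bases: C=4, G=5, T=0, A=3
A+T = 3, G+C = 9
Tm = 2×3 + 4×9 = 42°C

42°C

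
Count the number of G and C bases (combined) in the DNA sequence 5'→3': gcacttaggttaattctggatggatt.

T=10, G=7, A=6, C=3
G+C = 7 + 3 = 10

10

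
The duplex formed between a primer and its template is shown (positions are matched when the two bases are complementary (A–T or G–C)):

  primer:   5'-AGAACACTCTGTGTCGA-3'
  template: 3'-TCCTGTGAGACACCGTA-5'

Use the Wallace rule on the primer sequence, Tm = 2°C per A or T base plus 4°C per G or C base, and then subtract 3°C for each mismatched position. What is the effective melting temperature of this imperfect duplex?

Primer base counts: A=5, T=4, G=4, C=4 → A+T=9, G+C=8
Perfect-match Tm = 2(9) + 4(8) = 18 + 32 = 50°C
Mismatches (positions where the bases are not complementary): 4 (at positions 3, 14, 16, 17)
Effective Tm = 50 − 4×3 = 50 − 12 = 38°C

38°C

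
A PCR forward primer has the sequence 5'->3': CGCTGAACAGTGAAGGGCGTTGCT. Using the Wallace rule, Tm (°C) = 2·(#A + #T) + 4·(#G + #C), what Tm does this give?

76°C

Base counts: C=5, T=5, G=9, A=5
A+T = 10, G+C = 14
Tm = 4·14 + 2·10 = 56 + 20 = 76°C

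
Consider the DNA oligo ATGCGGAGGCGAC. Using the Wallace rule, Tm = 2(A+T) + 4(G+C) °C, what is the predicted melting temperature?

G=6, C=3, A=3, T=1
A+T = 4, G+C = 9
Tm = 2×4 + 4×9 = 44°C

44°C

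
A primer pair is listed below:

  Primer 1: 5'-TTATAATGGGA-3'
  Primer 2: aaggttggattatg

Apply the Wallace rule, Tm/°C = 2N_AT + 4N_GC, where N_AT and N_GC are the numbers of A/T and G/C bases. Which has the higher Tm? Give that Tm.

Primer 1: A+T=8, G+C=3 → Tm = 2(8)+4(3) = 28°C
Primer 2: A+T=9, G+C=5 → Tm = 2(9)+4(5) = 38°C
28°C vs 38°C → primer 2 is higher.

Primer 2, 38°C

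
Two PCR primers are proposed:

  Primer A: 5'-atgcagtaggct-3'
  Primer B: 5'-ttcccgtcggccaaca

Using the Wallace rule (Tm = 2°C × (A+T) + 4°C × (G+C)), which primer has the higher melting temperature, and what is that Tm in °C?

Primer B, 52°C

Primer A: A+T=6, G+C=6 → Tm = 2(6)+4(6) = 36°C
Primer B: A+T=6, G+C=10 → Tm = 2(6)+4(10) = 52°C
36°C vs 52°C → primer B is higher.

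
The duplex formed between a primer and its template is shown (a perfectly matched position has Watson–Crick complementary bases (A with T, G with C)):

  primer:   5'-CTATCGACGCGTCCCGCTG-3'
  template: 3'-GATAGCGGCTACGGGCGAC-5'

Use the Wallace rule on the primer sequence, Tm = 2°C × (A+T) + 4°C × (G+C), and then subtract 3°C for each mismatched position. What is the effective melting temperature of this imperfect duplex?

Primer base counts: A=2, T=4, G=5, C=8 → A+T=6, G+C=13
Perfect-match Tm = 2(6) + 4(13) = 12 + 52 = 64°C
Mismatches (positions where the bases are not complementary): 4 (at positions 7, 10, 11, 12)
Effective Tm = 64 − 4×3 = 64 − 12 = 52°C

52°C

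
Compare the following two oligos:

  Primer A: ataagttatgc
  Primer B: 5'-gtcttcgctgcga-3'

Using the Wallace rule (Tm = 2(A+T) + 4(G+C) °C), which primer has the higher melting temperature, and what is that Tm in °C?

Primer B, 42°C

Primer A: A+T=8, G+C=3 → Tm = 2(8)+4(3) = 28°C
Primer B: A+T=5, G+C=8 → Tm = 2(5)+4(8) = 42°C
28°C vs 42°C → primer B is higher.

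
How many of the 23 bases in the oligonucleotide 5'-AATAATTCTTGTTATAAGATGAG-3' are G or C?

5

Base counts: G=4, A=9, T=9, C=1
G+C = 4 + 1 = 5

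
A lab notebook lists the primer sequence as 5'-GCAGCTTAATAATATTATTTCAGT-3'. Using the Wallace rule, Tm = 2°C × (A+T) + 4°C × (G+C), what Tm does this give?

Counting bases: T=10, G=3, A=8, C=3
So N_AT = 18 and N_GC = 6.
Tm = 2(18) + 4(6) = 36 + 24 = 60°C

60°C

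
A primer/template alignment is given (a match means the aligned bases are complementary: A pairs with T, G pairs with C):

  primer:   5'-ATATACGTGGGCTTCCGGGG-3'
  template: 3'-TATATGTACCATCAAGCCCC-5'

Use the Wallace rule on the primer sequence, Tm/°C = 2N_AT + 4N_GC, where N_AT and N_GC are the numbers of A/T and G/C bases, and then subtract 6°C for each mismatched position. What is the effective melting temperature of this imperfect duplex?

34°C

Primer base counts: A=3, T=5, G=8, C=4 → A+T=8, G+C=12
Perfect-match Tm = 2(8) + 4(12) = 16 + 48 = 64°C
Mismatches (positions where the bases are not complementary): 5 (at positions 7, 11, 12, 13, 15)
Effective Tm = 64 − 5×6 = 64 − 30 = 34°C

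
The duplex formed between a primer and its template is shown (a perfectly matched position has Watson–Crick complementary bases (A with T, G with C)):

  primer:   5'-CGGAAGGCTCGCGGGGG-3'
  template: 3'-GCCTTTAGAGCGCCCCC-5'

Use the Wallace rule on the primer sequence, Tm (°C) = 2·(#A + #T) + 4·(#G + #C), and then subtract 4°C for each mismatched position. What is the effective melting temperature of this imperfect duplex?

Primer base counts: A=2, T=1, G=10, C=4 → A+T=3, G+C=14
Perfect-match Tm = 2(3) + 4(14) = 6 + 56 = 62°C
Mismatches (positions where the bases are not complementary): 2 (at positions 6, 7)
Effective Tm = 62 − 2×4 = 62 − 8 = 54°C

54°C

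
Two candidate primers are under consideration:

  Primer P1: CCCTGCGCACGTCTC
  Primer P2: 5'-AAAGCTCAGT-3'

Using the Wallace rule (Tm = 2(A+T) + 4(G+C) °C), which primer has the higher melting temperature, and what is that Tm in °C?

Primer P1: A+T=4, G+C=11 → Tm = 2(4)+4(11) = 52°C
Primer P2: A+T=6, G+C=4 → Tm = 2(6)+4(4) = 28°C
52°C vs 28°C → primer P1 is higher.

Primer P1, 52°C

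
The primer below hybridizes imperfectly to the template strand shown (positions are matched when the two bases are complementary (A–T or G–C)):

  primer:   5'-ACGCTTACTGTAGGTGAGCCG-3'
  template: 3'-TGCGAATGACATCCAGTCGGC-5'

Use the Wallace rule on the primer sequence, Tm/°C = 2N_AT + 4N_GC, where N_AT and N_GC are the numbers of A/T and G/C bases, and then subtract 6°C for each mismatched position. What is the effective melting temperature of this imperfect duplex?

60°C

Primer base counts: A=4, T=5, G=7, C=5 → A+T=9, G+C=12
Perfect-match Tm = 2(9) + 4(12) = 18 + 48 = 66°C
Mismatches (positions where the bases are not complementary): 1 (at position 16)
Effective Tm = 66 − 1×6 = 66 − 6 = 60°C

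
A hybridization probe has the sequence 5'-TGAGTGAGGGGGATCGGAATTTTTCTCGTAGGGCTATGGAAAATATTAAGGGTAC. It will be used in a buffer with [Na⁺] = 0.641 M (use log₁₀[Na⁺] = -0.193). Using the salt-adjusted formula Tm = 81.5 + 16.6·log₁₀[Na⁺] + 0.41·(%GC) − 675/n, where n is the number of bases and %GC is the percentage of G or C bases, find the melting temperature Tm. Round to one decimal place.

83.9°C

Length n = 55. Base counts: T=16, G=19, A=15, C=5
G+C = 24, so %GC = 24/55 × 100 = 43.636%
Salt term: 16.6 × (-0.193) = -3.204
GC term: 0.41 × 43.636 = 17.891; length term: −675/55 = −12.273
Tm = 81.5 + (-3.204) + 17.891 − 12.273 = 83.914 → 83.9°C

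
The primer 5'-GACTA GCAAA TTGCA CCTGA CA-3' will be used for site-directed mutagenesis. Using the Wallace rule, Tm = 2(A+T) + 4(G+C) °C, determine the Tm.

64°C

Base counts: A=8, C=6, G=4, T=4
So N_AT = 12 and N_GC = 10.
Tm = 4·10 + 2·12 = 40 + 24 = 64°C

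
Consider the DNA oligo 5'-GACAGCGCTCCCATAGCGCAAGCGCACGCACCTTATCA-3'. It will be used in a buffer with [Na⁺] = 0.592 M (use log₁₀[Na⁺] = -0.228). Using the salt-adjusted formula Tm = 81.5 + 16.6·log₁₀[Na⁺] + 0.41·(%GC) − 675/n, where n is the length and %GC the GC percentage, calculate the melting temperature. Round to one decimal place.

Length n = 38. Base counts: C=15, A=10, T=5, G=8
G+C = 23, so %GC = 23/38 × 100 = 60.526%
Salt term: 16.6 × (-0.228) = -3.785
GC term: 0.41 × 60.526 = 24.816; length term: −675/38 = −17.763
Tm = 81.5 + (-3.785) + 24.816 − 17.763 = 84.768 → 84.8°C

84.8°C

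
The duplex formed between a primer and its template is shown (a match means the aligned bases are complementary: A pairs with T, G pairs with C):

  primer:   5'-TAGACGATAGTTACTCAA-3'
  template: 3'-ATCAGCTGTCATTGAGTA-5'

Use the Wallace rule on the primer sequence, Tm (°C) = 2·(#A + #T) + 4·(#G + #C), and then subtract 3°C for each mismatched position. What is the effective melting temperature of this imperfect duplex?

Primer base counts: A=7, T=5, G=3, C=3 → A+T=12, G+C=6
Perfect-match Tm = 2(12) + 4(6) = 24 + 24 = 48°C
Mismatches (positions where the bases are not complementary): 4 (at positions 4, 8, 12, 18)
Effective Tm = 48 − 4×3 = 48 − 12 = 36°C

36°C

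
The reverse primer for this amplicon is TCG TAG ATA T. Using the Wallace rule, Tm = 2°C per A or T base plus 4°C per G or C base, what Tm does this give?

26°C

Scanning the sequence gives G=2, A=3, T=4, C=1.
So N_AT = 7 and N_GC = 3.
Tm = 2×7 + 4×3 = 26°C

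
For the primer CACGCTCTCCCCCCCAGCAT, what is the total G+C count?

14

Base counts: T=3, A=3, G=2, C=12
Total G or C: 2 + 12 = 14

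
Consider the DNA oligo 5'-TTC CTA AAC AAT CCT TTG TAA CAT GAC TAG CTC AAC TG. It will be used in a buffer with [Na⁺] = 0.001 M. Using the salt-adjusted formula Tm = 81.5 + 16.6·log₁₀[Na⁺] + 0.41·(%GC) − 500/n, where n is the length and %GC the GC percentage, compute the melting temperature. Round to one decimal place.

33.6°C

Length n = 38. Scanning the sequence gives T=12, A=12, G=4, C=10.
G+C = 14, so %GC = 14/38 × 100 = 36.842%
Salt term: 16.6 × (-3) = -49.8
GC term: 0.41 × 36.842 = 15.105; length term: −500/38 = −13.158
Tm = 81.5 + (-49.8) + 15.105 − 13.158 = 33.647 → 33.6°C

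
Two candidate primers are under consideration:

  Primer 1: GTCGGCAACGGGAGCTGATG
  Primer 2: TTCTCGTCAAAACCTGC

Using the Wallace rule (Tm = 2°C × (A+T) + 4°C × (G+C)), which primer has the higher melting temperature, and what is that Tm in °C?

Primer 1, 66°C

Primer 1: A+T=7, G+C=13 → Tm = 2(7)+4(13) = 66°C
Primer 2: A+T=9, G+C=8 → Tm = 2(9)+4(8) = 50°C
66°C vs 50°C → primer 1 is higher.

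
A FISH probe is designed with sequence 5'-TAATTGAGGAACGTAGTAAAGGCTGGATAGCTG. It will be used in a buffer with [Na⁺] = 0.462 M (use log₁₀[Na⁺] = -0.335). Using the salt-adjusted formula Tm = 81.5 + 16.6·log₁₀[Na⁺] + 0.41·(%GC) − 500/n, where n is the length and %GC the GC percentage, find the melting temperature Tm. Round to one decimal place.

Length n = 33. T=8, G=11, C=3, A=11
G+C = 14, so %GC = 14/33 × 100 = 42.424%
Salt term: 16.6 × (-0.335) = -5.561
GC term: 0.41 × 42.424 = 17.394; length term: −500/33 = −15.152
Tm = 81.5 + (-5.561) + 17.394 − 15.152 = 78.181 → 78.2°C

78.2°C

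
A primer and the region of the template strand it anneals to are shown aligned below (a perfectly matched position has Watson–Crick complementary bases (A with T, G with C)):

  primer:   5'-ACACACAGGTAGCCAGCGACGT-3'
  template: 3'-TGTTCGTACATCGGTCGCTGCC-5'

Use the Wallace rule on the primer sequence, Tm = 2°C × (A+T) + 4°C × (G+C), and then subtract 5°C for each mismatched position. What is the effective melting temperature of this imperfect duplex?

Primer base counts: A=7, T=2, G=6, C=7 → A+T=9, G+C=13
Perfect-match Tm = 2(9) + 4(13) = 18 + 52 = 70°C
Mismatches (positions where the bases are not complementary): 4 (at positions 4, 5, 8, 22)
Effective Tm = 70 − 4×5 = 70 − 20 = 50°C

50°C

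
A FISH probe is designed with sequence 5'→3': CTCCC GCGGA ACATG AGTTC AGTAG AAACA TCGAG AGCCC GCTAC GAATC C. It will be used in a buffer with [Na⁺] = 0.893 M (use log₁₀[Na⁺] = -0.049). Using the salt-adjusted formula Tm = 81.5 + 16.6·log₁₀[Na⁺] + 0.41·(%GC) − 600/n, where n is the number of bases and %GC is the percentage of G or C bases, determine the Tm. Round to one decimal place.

91.4°C

Length n = 51. Counting bases: T=8, C=16, A=15, G=12
G+C = 28, so %GC = 28/51 × 100 = 54.902%
Salt term: 16.6 × (-0.049) = -0.813
GC term: 0.41 × 54.902 = 22.51; length term: −600/51 = −11.765
Tm = 81.5 + (-0.813) + 22.51 − 11.765 = 91.432 → 91.4°C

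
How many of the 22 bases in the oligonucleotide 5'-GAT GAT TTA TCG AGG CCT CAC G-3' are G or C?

11

Counting bases: G=6, A=5, T=6, C=5
G+C = 6 + 5 = 11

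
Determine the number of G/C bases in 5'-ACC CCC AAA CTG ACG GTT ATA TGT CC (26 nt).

13

Counting bases: G=4, T=6, A=7, C=9
G+C = 4 + 9 = 13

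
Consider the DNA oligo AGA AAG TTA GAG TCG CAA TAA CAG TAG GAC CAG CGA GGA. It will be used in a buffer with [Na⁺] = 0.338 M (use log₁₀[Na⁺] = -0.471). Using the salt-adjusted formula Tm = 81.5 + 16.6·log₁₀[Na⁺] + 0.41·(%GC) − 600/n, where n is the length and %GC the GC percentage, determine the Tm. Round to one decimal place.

Length n = 39. Base counts: T=5, C=6, G=12, A=16
G+C = 18, so %GC = 18/39 × 100 = 46.154%
Salt term: 16.6 × (-0.471) = -7.819
GC term: 0.41 × 46.154 = 18.923; length term: −600/39 = −15.385
Tm = 81.5 + (-7.819) + 18.923 − 15.385 = 77.219 → 77.2°C

77.2°C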